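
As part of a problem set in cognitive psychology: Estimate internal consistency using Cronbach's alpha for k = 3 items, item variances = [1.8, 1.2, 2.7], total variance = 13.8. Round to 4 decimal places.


alpha = (k/(k-1)) * (1 - sum(s_i^2)/s_total^2)
sum(item variances) = 5.7
k/(k-1) = 3/2 = 1.5
1 - 5.7/13.8 = 1 - 0.413043 = 0.586957
alpha = 1.5 * 0.586957
= 0.8804


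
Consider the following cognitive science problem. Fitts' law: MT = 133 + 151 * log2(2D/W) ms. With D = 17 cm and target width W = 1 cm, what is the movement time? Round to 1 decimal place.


MT = 133 + 151 * log2(2*17/1)
2D/W = 34.0
log2(34.0) = 5.0875
MT = 133 + 151 * 5.0875
= 901.2 ms


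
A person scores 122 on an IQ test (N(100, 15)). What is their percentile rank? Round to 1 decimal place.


z = (IQ - mean) / SD
z = (122 - 100) / 15 = 1.4667
Percentile = Phi(1.4667) * 100
Phi(1.4667) = 0.928771
= 92.9


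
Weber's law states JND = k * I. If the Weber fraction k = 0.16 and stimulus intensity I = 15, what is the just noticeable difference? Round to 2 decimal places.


JND = k * I
JND = 0.16 * 15
= 2.40


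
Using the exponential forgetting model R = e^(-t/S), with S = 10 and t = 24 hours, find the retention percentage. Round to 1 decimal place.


R = e^(-t/S)
-t/S = -24/10 = -2.4
R = e^(-2.4) = 0.090718
Percentage = 0.090718 * 100
= 9.1


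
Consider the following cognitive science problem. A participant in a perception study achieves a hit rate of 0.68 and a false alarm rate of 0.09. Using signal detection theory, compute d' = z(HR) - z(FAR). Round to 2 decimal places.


d' = z(HR) - z(FAR)
z(0.68) = 0.4677
z(0.09) = -1.3408
d' = 0.4677 - -1.3408
= 1.81


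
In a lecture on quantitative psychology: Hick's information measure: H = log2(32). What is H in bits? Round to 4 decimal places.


H = log2(n)
H = log2(32)
= 5.0000


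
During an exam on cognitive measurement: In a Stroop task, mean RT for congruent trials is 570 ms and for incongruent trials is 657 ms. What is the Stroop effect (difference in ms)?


Stroop effect = RT(incongruent) - RT(congruent)
= 657 - 570
= 87 ms


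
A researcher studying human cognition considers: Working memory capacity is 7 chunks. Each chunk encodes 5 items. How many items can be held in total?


Total items = chunks * items_per_chunk
= 7 * 5
= 35


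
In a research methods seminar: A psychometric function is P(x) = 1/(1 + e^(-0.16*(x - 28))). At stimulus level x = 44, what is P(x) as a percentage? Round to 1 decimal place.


P(x) = 1/(1 + e^(-0.16*(44 - 28)))
Exponent = -0.16 * 16 = -2.56
e^(-2.56) = 0.077305
P = 1/(1 + 0.077305) = 0.928242
Percentage = 92.8


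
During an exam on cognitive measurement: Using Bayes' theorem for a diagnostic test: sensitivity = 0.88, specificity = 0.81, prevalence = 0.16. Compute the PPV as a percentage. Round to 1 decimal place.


PPV = (sens * prev) / (sens * prev + (1-spec) * (1-prev))
Numerator = 0.88 * 0.16 = 0.1408
P(positive and no disease) = (1 - spec) * (1 - prev) = (1 - 0.81) * (1 - 0.16) = 0.1596
Denominator = 0.1408 + 0.1596 = 0.3004
PPV = 0.1408 / 0.3004 = 0.468708
As percentage = 46.9


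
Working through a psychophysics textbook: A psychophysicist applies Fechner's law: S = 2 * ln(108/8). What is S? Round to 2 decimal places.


S = 2 * ln(108/8)
I/I0 = 13.5
ln(13.5) = 2.6027
S = 2 * 2.6027
= 5.21


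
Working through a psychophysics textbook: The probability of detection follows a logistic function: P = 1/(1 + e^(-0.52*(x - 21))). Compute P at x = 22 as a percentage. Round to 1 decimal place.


P(x) = 1/(1 + e^(-0.52*(22 - 21)))
Exponent = -0.52 * 1 = -0.52
e^(-0.52) = 0.594521
P = 1/(1 + 0.594521) = 0.627148
Percentage = 62.7


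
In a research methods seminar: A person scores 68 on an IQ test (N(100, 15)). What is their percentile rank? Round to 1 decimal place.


z = (IQ - mean) / SD
z = (68 - 100) / 15 = -2.1333
Percentile = Phi(-2.1333) * 100
Phi(-2.1333) = 0.01645
= 1.6


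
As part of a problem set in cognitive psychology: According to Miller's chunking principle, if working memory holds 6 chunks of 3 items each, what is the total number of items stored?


Total items = chunks * items_per_chunk
= 6 * 3
= 18


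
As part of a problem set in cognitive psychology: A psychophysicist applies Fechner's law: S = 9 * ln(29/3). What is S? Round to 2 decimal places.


S = 9 * ln(29/3)
I/I0 = 9.666667
ln(9.666667) = 2.2687
S = 9 * 2.2687
= 20.42


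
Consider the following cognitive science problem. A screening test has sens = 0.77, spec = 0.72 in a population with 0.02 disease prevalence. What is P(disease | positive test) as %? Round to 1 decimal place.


PPV = (sens * prev) / (sens * prev + (1-spec) * (1-prev))
Numerator = 0.77 * 0.02 = 0.0154
P(positive and no disease) = (1 - spec) * (1 - prev) = (1 - 0.72) * (1 - 0.02) = 0.2744
Denominator = 0.0154 + 0.2744 = 0.2898
PPV = 0.0154 / 0.2898 = 0.05314
As percentage = 5.3


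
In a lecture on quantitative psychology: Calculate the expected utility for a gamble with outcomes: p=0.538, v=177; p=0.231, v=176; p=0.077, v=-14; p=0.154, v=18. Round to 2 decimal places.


EU = sum(p_i * v_i)
0.538 * 177 = 95.226
0.231 * 176 = 40.656
0.077 * -14 = -1.078
0.154 * 18 = 2.772
EU = 95.226 + 40.656 + -1.078 + 2.772
= 137.58


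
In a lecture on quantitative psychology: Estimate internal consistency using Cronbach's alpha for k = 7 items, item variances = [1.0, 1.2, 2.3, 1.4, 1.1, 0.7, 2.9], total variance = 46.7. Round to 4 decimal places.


alpha = (k/(k-1)) * (1 - sum(s_i^2)/s_total^2)
sum(item variances) = 10.6
k/(k-1) = 7/6 = 1.166667
1 - 10.6/46.7 = 1 - 0.226981 = 0.773019
alpha = 1.166667 * 0.773019
= 0.9019


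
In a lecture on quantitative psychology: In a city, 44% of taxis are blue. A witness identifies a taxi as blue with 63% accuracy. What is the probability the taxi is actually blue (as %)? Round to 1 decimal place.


P(blue | says blue) = P(says blue | blue)*P(blue) / [P(says blue | blue)*P(blue) + P(says blue | not blue)*P(not blue)]
Numerator = 0.63 * 0.44 = 0.2772
False identification = 0.37 * 0.56 = 0.2072
P = 0.2772 / (0.2772 + 0.2072)
= 0.2772 / 0.4844
As percentage = 57.2


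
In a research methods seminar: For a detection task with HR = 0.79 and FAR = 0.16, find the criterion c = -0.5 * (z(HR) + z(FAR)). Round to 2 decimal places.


c = -0.5 * (z(HR) + z(FAR))
z(0.79) = 0.8064
z(0.16) = -0.9945
c = -0.5 * (0.8064 + -0.9945)
= -0.5 * -0.1881
= 0.09


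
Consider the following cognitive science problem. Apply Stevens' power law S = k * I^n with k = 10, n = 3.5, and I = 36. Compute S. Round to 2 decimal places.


S = 10 * 36^3.5
36^3.5 = 279936.0
S = 10 * 279936.0
= 2799360.00


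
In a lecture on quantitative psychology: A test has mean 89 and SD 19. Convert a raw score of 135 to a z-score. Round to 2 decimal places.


z = (X - mu) / sigma
= (135 - 89) / 19
= 46 / 19
= 2.42


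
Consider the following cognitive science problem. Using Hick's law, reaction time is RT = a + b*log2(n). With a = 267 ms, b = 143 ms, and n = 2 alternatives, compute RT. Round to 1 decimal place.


RT = 267 + 143 * log2(2)
log2(2) = 1.0
RT = 267 + 143 * 1.0
= 267 + 143.0
= 410.0 ms


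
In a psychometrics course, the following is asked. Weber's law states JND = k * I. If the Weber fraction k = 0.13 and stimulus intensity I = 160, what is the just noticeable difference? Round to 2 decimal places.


JND = k * I
JND = 0.13 * 160
= 20.80


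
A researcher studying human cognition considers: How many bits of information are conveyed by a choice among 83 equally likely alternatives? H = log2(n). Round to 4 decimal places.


H = log2(n)
H = log2(83)
= 6.3750


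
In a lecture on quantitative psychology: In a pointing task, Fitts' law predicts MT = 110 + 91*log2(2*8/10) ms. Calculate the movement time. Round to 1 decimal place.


MT = 110 + 91 * log2(2*8/10)
2D/W = 1.6
log2(1.6) = 0.6781
MT = 110 + 91 * 0.6781
= 171.7 ms


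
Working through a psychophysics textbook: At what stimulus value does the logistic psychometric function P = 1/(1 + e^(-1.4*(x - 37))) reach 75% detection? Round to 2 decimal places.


At P = 0.75: 0.75 = 1/(1 + e^(-k*(x-x0)))
Solving: e^(-k*(x-x0)) = 1/3
x = x0 + ln(3)/k
ln(3) = 1.0986
x = 37 + 1.0986/1.4
= 37 + 0.7847
= 37.78


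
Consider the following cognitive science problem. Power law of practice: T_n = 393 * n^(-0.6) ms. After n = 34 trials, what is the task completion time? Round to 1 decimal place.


T_n = 393 * 34^(-0.6)
34^(-0.6) = 0.120535
T_n = 393 * 0.120535
= 47.4 ms


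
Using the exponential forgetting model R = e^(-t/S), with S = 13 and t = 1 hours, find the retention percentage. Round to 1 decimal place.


R = e^(-t/S)
-t/S = -1/13 = -0.076923
R = e^(-0.076923) = 0.925961
Percentage = 0.925961 * 100
= 92.6


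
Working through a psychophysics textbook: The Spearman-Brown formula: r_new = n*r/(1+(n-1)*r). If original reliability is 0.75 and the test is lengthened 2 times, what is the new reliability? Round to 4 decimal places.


r_new = n*r / (1 + (n-1)*r)
Numerator = 2 * 0.75 = 1.5
Denominator = 1 + 1 * 0.75 = 1.75
r_new = 1.5 / 1.75
= 0.8571


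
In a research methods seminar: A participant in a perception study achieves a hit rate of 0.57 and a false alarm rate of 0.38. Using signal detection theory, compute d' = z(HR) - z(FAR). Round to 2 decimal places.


d' = z(HR) - z(FAR)
z(0.57) = 0.1764
z(0.38) = -0.3055
d' = 0.1764 - -0.3055
= 0.48


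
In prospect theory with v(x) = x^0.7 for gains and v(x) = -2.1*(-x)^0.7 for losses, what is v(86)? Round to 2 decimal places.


Since x = 86 >= 0, use v(x) = x^0.7
86^0.7 = 22.6021
v(86) = 22.60


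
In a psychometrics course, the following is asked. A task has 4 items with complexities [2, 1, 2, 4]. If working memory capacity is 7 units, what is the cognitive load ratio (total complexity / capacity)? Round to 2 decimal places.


Total complexity = 2 + 1 + 2 + 4 = 9
Load = total / capacity = 9 / 7
= 1.29


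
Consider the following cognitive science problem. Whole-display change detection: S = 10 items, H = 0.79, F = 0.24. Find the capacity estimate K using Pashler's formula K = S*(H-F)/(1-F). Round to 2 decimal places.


K = S * (H - F) / (1 - F)
H - F = 0.55
1 - F = 0.76
K = 10 * 0.55 / 0.76
= 7.24


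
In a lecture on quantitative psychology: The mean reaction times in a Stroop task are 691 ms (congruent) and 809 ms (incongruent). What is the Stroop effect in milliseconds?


Stroop effect = RT(incongruent) - RT(congruent)
= 809 - 691
= 118 ms


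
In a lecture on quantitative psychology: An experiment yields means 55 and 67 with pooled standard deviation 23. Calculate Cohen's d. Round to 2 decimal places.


Cohen's d = (M1 - M2) / S_pooled
= (55 - 67) / 23
= -12 / 23
= -0.52


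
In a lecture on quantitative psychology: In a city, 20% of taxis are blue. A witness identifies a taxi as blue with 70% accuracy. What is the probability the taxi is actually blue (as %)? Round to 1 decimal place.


P(blue | says blue) = P(says blue | blue)*P(blue) / [P(says blue | blue)*P(blue) + P(says blue | not blue)*P(not blue)]
Numerator = 0.7 * 0.2 = 0.14
False identification = 0.3 * 0.8 = 0.24
P = 0.14 / (0.14 + 0.24)
= 0.14 / 0.38
As percentage = 36.8


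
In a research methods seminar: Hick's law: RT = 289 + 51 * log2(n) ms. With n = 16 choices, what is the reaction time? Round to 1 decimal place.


RT = 289 + 51 * log2(16)
log2(16) = 4.0
RT = 289 + 51 * 4.0
= 289 + 204.0
= 493.0 ms


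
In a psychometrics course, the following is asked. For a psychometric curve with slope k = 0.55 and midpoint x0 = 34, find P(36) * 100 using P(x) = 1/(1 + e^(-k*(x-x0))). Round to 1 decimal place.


P(x) = 1/(1 + e^(-0.55*(36 - 34)))
Exponent = -0.55 * 2 = -1.1
e^(-1.1) = 0.332871
P = 1/(1 + 0.332871) = 0.75026
Percentage = 75.0


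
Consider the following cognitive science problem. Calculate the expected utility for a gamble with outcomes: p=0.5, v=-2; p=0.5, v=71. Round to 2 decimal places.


EU = sum(p_i * v_i)
0.5 * -2 = -1.0
0.5 * 71 = 35.5
EU = -1.0 + 35.5
= 34.50


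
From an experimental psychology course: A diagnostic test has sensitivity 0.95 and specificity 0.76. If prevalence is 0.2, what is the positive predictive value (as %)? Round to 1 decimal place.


PPV = (sens * prev) / (sens * prev + (1-spec) * (1-prev))
Numerator = 0.95 * 0.2 = 0.19
P(positive and no disease) = (1 - spec) * (1 - prev) = (1 - 0.76) * (1 - 0.2) = 0.192
Denominator = 0.19 + 0.192 = 0.382
PPV = 0.19 / 0.382 = 0.497382
As percentage = 49.7


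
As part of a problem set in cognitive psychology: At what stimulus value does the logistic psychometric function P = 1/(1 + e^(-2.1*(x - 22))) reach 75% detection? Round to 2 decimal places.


At P = 0.75: 0.75 = 1/(1 + e^(-k*(x-x0)))
Solving: e^(-k*(x-x0)) = 1/3
x = x0 + ln(3)/k
ln(3) = 1.0986
x = 22 + 1.0986/2.1
= 22 + 0.5231
= 22.52


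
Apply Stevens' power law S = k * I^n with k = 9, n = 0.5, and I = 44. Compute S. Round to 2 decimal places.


S = 9 * 44^0.5
44^0.5 = 6.6332
S = 9 * 6.6332
= 59.70


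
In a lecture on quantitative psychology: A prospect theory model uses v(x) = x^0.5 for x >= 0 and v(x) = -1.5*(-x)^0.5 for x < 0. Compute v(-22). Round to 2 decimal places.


Since x = -22 < 0, use v(x) = -lambda*(-x)^alpha
(-x) = 22
22^0.5 = 4.6904
v(-22) = -1.5 * 4.6904
= -7.04


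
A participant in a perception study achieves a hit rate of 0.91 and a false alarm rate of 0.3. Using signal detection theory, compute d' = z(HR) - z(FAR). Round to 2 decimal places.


d' = z(HR) - z(FAR)
z(0.91) = 1.3408
z(0.3) = -0.5244
d' = 1.3408 - -0.5244
= 1.87


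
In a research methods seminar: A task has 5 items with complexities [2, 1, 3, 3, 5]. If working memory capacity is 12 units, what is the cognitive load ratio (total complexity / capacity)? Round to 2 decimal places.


Total complexity = 2 + 1 + 3 + 3 + 5 = 14
Load = total / capacity = 14 / 12
= 1.17


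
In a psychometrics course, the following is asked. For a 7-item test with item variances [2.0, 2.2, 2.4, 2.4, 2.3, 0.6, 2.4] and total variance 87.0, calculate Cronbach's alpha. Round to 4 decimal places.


alpha = (k/(k-1)) * (1 - sum(s_i^2)/s_total^2)
sum(item variances) = 14.3
k/(k-1) = 7/6 = 1.166667
1 - 14.3/87.0 = 1 - 0.164368 = 0.835632
alpha = 1.166667 * 0.835632
= 0.9749


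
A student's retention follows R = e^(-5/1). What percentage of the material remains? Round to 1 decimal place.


R = e^(-t/S)
-t/S = -5/1 = -5.0
R = e^(-5.0) = 0.006738
Percentage = 0.006738 * 100
= 0.7


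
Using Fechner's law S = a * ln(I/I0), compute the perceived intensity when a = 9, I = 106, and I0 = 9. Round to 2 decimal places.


S = 9 * ln(106/9)
I/I0 = 11.777778
ln(11.777778) = 2.4662
S = 9 * 2.4662
= 22.20


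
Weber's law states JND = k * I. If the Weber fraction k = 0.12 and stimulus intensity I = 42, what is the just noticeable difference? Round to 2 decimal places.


JND = k * I
JND = 0.12 * 42
= 5.04


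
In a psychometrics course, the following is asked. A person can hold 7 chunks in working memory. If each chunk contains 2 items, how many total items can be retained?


Total items = chunks * items_per_chunk
= 7 * 2
= 14


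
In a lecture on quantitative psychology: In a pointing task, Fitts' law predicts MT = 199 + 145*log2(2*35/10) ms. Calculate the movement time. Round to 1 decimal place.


MT = 199 + 145 * log2(2*35/10)
2D/W = 7.0
log2(7.0) = 2.8074
MT = 199 + 145 * 2.8074
= 606.1 ms


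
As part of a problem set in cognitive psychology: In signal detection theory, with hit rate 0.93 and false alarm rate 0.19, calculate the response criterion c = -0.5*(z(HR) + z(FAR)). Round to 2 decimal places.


c = -0.5 * (z(HR) + z(FAR))
z(0.93) = 1.4758
z(0.19) = -0.8779
c = -0.5 * (1.4758 + -0.8779)
= -0.5 * 0.5979
= -0.30


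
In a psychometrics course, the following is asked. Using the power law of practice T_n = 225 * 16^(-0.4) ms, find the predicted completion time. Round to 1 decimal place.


T_n = 225 * 16^(-0.4)
16^(-0.4) = 0.329877
T_n = 225 * 0.329877
= 74.2 ms


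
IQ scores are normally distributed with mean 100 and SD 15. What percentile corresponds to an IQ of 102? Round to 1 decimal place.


z = (IQ - mean) / SD
z = (102 - 100) / 15 = 0.1333
Percentile = Phi(0.1333) * 100
Phi(0.1333) = 0.553022
= 55.3


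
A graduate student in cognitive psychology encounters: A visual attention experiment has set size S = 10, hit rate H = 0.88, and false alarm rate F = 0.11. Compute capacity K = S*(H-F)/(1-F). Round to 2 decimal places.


K = S * (H - F) / (1 - F)
H - F = 0.77
1 - F = 0.89
K = 10 * 0.77 / 0.89
= 8.65


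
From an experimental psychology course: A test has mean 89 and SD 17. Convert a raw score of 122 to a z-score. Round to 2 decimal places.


z = (X - mu) / sigma
= (122 - 89) / 17
= 33 / 17
= 1.94


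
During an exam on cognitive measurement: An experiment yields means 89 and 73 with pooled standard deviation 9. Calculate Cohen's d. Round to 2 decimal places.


Cohen's d = (M1 - M2) / S_pooled
= (89 - 73) / 9
= 16 / 9
= 1.78


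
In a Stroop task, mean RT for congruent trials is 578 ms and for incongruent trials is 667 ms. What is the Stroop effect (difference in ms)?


Stroop effect = RT(incongruent) - RT(congruent)
= 667 - 578
= 89 ms


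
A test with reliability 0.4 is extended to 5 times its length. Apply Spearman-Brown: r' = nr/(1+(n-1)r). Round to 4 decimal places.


r_new = n*r / (1 + (n-1)*r)
Numerator = 5 * 0.4 = 2.0
Denominator = 1 + 4 * 0.4 = 2.6
r_new = 2.0 / 2.6
= 0.7692


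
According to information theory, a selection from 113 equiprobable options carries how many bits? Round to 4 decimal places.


H = log2(n)
H = log2(113)
= 6.8202


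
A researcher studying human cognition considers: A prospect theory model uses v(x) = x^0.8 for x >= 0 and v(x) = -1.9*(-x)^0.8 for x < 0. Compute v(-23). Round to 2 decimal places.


Since x = -23 < 0, use v(x) = -lambda*(-x)^alpha
(-x) = 23
23^0.8 = 12.2852
v(-23) = -1.9 * 12.2852
= -23.34


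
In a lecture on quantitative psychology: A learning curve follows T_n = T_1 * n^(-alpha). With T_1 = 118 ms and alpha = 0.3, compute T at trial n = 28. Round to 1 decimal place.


T_n = 118 * 28^(-0.3)
28^(-0.3) = 0.368004
T_n = 118 * 0.368004
= 43.4 ms


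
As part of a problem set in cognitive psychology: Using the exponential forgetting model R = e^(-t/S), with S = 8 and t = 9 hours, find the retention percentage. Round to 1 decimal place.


R = e^(-t/S)
-t/S = -9/8 = -1.125
R = e^(-1.125) = 0.324652
Percentage = 0.324652 * 100
= 32.5


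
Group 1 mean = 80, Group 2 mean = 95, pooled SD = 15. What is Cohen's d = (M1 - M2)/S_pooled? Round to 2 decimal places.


Cohen's d = (M1 - M2) / S_pooled
= (80 - 95) / 15
= -15 / 15
= -1.00


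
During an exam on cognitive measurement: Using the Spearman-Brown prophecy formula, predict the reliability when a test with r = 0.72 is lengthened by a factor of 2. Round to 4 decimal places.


r_new = n*r / (1 + (n-1)*r)
Numerator = 2 * 0.72 = 1.44
Denominator = 1 + 1 * 0.72 = 1.72
r_new = 1.44 / 1.72
= 0.8372


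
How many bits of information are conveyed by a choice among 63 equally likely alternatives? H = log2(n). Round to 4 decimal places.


H = log2(n)
H = log2(63)
= 5.9773


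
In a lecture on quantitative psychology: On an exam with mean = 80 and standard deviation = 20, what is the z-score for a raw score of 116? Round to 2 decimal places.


z = (X - mu) / sigma
= (116 - 80) / 20
= 36 / 20
= 1.80


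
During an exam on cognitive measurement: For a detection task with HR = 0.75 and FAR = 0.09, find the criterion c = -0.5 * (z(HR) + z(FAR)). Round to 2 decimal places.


c = -0.5 * (z(HR) + z(FAR))
z(0.75) = 0.6745
z(0.09) = -1.3408
c = -0.5 * (0.6745 + -1.3408)
= -0.5 * -0.6663
= 0.33


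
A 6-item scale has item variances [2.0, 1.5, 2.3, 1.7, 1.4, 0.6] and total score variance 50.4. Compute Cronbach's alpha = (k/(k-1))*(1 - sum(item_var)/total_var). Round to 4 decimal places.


alpha = (k/(k-1)) * (1 - sum(s_i^2)/s_total^2)
sum(item variances) = 9.5
k/(k-1) = 6/5 = 1.2
1 - 9.5/50.4 = 1 - 0.188492 = 0.811508
alpha = 1.2 * 0.811508
= 0.9738


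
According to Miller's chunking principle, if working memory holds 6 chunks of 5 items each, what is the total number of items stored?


Total items = chunks * items_per_chunk
= 6 * 5
= 30


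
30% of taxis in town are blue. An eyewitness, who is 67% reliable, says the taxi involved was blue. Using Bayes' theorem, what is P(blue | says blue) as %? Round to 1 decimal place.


P(blue | says blue) = P(says blue | blue)*P(blue) / [P(says blue | blue)*P(blue) + P(says blue | not blue)*P(not blue)]
Numerator = 0.67 * 0.3 = 0.201
False identification = 0.33 * 0.7 = 0.231
P = 0.201 / (0.201 + 0.231)
= 0.201 / 0.432
As percentage = 46.5


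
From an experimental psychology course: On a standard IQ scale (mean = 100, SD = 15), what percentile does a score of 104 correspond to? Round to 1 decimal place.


z = (IQ - mean) / SD
z = (104 - 100) / 15 = 0.2667
Percentile = Phi(0.2667) * 100
Phi(0.2667) = 0.60515
= 60.5


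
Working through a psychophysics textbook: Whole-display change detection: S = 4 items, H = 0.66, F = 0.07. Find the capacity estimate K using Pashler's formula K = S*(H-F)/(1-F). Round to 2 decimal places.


K = S * (H - F) / (1 - F)
H - F = 0.59
1 - F = 0.93
K = 4 * 0.59 / 0.93
= 2.54


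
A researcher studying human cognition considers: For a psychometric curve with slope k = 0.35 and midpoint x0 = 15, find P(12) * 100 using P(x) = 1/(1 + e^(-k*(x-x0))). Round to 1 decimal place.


P(x) = 1/(1 + e^(-0.35*(12 - 15)))
Exponent = -0.35 * -3 = 1.05
e^(1.05) = 2.857651
P = 1/(1 + 2.857651) = 0.259225
Percentage = 25.9


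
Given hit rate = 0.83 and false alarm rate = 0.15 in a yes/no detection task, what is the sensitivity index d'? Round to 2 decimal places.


d' = z(HR) - z(FAR)
z(0.83) = 0.9542
z(0.15) = -1.0364
d' = 0.9542 - -1.0364
= 1.99


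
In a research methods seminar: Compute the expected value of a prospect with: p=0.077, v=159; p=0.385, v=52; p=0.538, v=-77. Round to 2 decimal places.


EU = sum(p_i * v_i)
0.077 * 159 = 12.243
0.385 * 52 = 20.02
0.538 * -77 = -41.426
EU = 12.243 + 20.02 + -41.426
= -9.16


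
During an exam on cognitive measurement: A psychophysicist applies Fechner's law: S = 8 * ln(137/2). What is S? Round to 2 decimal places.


S = 8 * ln(137/2)
I/I0 = 68.5
ln(68.5) = 4.2268
S = 8 * 4.2268
= 33.81


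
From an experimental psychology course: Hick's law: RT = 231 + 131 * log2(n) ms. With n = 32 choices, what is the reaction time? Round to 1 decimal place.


RT = 231 + 131 * log2(32)
log2(32) = 5.0
RT = 231 + 131 * 5.0
= 231 + 655.0
= 886.0 ms


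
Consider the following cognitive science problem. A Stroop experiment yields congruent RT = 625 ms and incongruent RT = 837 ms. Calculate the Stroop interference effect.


Stroop effect = RT(incongruent) - RT(congruent)
= 837 - 625
= 212 ms


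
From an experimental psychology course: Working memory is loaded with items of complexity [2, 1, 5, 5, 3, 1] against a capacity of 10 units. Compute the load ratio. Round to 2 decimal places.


Total complexity = 2 + 1 + 5 + 5 + 3 + 1 = 17
Load = total / capacity = 17 / 10
= 1.70


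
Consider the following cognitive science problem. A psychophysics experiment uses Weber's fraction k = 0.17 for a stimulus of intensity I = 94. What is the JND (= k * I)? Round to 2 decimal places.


JND = k * I
JND = 0.17 * 94
= 15.98


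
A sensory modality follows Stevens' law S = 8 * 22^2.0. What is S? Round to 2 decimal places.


S = 8 * 22^2.0
22^2.0 = 484.0
S = 8 * 484.0
= 3872.00


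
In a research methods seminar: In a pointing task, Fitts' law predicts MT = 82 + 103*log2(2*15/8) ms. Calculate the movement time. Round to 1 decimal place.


MT = 82 + 103 * log2(2*15/8)
2D/W = 3.75
log2(3.75) = 1.9069
MT = 82 + 103 * 1.9069
= 278.4 ms


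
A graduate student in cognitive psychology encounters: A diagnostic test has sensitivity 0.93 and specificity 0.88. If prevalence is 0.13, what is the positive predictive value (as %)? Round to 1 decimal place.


PPV = (sens * prev) / (sens * prev + (1-spec) * (1-prev))
Numerator = 0.93 * 0.13 = 0.1209
P(positive and no disease) = (1 - spec) * (1 - prev) = (1 - 0.88) * (1 - 0.13) = 0.1044
Denominator = 0.1209 + 0.1044 = 0.2253
PPV = 0.1209 / 0.2253 = 0.536618
As percentage = 53.7


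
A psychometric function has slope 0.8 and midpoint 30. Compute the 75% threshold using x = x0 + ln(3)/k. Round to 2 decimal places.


At P = 0.75: 0.75 = 1/(1 + e^(-k*(x-x0)))
Solving: e^(-k*(x-x0)) = 1/3
x = x0 + ln(3)/k
ln(3) = 1.0986
x = 30 + 1.0986/0.8
= 30 + 1.3732
= 31.37


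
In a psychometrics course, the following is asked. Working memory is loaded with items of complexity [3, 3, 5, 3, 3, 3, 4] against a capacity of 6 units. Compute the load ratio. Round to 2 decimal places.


Total complexity = 3 + 3 + 5 + 3 + 3 + 3 + 4 = 24
Load = total / capacity = 24 / 6
= 4.00


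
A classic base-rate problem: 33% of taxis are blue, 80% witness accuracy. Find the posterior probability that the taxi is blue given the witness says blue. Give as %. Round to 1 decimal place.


P(blue | says blue) = P(says blue | blue)*P(blue) / [P(says blue | blue)*P(blue) + P(says blue | not blue)*P(not blue)]
Numerator = 0.8 * 0.33 = 0.264
False identification = 0.2 * 0.67 = 0.134
P = 0.264 / (0.264 + 0.134)
= 0.264 / 0.398
As percentage = 66.3


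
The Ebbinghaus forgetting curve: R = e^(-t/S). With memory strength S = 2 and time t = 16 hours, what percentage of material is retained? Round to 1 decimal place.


R = e^(-t/S)
-t/S = -16/2 = -8.0
R = e^(-8.0) = 0.000335
Percentage = 0.000335 * 100
= 0.0


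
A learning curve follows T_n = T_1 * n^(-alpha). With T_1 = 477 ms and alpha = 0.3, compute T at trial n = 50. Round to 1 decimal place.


T_n = 477 * 50^(-0.3)
50^(-0.3) = 0.309249
T_n = 477 * 0.309249
= 147.5 ms


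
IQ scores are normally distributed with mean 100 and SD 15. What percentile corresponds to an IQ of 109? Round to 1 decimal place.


z = (IQ - mean) / SD
z = (109 - 100) / 15 = 0.6
Percentile = Phi(0.6) * 100
Phi(0.6) = 0.725747
= 72.6


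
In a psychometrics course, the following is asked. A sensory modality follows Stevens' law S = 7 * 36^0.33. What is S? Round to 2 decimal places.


S = 7 * 36^0.33
36^0.33 = 3.2627
S = 7 * 3.2627
= 22.84


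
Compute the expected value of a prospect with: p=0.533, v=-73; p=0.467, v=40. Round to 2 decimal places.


EU = sum(p_i * v_i)
0.533 * -73 = -38.909
0.467 * 40 = 18.68
EU = -38.909 + 18.68
= -20.23


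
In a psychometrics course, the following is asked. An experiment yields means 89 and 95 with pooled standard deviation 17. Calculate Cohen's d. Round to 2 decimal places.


Cohen's d = (M1 - M2) / S_pooled
= (89 - 95) / 17
= -6 / 17
= -0.35


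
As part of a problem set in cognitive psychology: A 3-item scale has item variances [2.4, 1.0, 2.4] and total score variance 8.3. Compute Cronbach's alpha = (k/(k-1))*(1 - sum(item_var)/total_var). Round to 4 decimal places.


alpha = (k/(k-1)) * (1 - sum(s_i^2)/s_total^2)
sum(item variances) = 5.8
k/(k-1) = 3/2 = 1.5
1 - 5.8/8.3 = 1 - 0.698795 = 0.301205
alpha = 1.5 * 0.301205
= 0.4518


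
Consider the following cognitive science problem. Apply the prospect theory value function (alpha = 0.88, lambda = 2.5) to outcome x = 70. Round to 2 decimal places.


Since x = 70 >= 0, use v(x) = x^0.88
70^0.88 = 42.0423
v(70) = 42.04


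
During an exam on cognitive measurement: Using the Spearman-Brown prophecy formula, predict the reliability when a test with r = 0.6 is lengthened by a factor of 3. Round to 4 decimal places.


r_new = n*r / (1 + (n-1)*r)
Numerator = 3 * 0.6 = 1.8
Denominator = 1 + 2 * 0.6 = 2.2
r_new = 1.8 / 2.2
= 0.8182


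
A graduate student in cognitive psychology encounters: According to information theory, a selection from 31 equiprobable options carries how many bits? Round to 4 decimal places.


H = log2(n)
H = log2(31)
= 4.9542


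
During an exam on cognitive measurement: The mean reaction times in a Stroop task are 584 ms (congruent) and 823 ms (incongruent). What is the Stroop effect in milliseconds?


Stroop effect = RT(incongruent) - RT(congruent)
= 823 - 584
= 239 ms


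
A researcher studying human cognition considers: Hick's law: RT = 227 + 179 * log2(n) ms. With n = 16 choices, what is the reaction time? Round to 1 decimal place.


RT = 227 + 179 * log2(16)
log2(16) = 4.0
RT = 227 + 179 * 4.0
= 227 + 716.0
= 943.0 ms


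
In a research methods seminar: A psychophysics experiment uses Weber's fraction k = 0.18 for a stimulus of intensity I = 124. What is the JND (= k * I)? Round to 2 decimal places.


JND = k * I
JND = 0.18 * 124
= 22.32


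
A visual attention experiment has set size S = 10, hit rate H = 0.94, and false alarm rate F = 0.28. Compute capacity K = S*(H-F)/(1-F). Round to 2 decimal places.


K = S * (H - F) / (1 - F)
H - F = 0.66
1 - F = 0.72
K = 10 * 0.66 / 0.72
= 9.17


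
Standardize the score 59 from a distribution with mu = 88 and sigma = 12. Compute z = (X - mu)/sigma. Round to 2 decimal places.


z = (X - mu) / sigma
= (59 - 88) / 12
= -29 / 12
= -2.42


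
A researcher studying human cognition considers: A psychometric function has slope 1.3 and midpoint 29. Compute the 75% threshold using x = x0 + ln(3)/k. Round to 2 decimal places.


At P = 0.75: 0.75 = 1/(1 + e^(-k*(x-x0)))
Solving: e^(-k*(x-x0)) = 1/3
x = x0 + ln(3)/k
ln(3) = 1.0986
x = 29 + 1.0986/1.3
= 29 + 0.8451
= 29.85


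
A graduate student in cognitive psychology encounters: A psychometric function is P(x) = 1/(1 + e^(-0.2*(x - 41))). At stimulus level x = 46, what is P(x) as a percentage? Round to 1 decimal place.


P(x) = 1/(1 + e^(-0.2*(46 - 41)))
Exponent = -0.2 * 5 = -1.0
e^(-1.0) = 0.367879
P = 1/(1 + 0.367879) = 0.731059
Percentage = 73.1


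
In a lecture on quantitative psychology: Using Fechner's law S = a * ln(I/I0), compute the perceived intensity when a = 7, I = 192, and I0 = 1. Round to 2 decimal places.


S = 7 * ln(192/1)
I/I0 = 192.0
ln(192.0) = 5.2575
S = 7 * 5.2575
= 36.80


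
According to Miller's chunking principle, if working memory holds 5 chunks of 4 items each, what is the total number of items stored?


Total items = chunks * items_per_chunk
= 5 * 4
= 20


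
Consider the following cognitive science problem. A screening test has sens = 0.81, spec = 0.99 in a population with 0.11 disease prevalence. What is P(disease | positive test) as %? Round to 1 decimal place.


PPV = (sens * prev) / (sens * prev + (1-spec) * (1-prev))
Numerator = 0.81 * 0.11 = 0.0891
P(positive and no disease) = (1 - spec) * (1 - prev) = (1 - 0.99) * (1 - 0.11) = 0.0089
Denominator = 0.0891 + 0.0089 = 0.098
PPV = 0.0891 / 0.098 = 0.909184
As percentage = 90.9


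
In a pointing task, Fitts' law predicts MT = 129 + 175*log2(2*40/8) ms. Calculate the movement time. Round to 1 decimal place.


MT = 129 + 175 * log2(2*40/8)
2D/W = 10.0
log2(10.0) = 3.3219
MT = 129 + 175 * 3.3219
= 710.3 ms


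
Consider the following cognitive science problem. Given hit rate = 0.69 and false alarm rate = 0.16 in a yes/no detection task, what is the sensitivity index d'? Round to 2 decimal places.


d' = z(HR) - z(FAR)
z(0.69) = 0.4959
z(0.16) = -0.9945
d' = 0.4959 - -0.9945
= 1.49


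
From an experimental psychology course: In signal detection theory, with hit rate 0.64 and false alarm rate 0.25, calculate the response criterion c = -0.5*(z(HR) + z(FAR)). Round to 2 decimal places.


c = -0.5 * (z(HR) + z(FAR))
z(0.64) = 0.3585
z(0.25) = -0.6745
c = -0.5 * (0.3585 + -0.6745)
= -0.5 * -0.316
= 0.16


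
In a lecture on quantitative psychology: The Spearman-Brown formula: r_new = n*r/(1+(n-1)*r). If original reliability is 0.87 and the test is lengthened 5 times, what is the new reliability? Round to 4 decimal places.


r_new = n*r / (1 + (n-1)*r)
Numerator = 5 * 0.87 = 4.35
Denominator = 1 + 4 * 0.87 = 4.48
r_new = 4.35 / 4.48
= 0.9710


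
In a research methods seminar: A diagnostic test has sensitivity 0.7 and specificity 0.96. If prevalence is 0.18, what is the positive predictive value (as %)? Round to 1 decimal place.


PPV = (sens * prev) / (sens * prev + (1-spec) * (1-prev))
Numerator = 0.7 * 0.18 = 0.126
P(positive and no disease) = (1 - spec) * (1 - prev) = (1 - 0.96) * (1 - 0.18) = 0.0328
Denominator = 0.126 + 0.0328 = 0.1588
PPV = 0.126 / 0.1588 = 0.793451
As percentage = 79.3


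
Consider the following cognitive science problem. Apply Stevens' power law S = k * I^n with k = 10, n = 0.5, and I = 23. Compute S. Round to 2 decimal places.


S = 10 * 23^0.5
23^0.5 = 4.7958
S = 10 * 4.7958
= 47.96


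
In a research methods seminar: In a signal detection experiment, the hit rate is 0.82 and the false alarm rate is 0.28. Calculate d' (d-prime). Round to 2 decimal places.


d' = z(HR) - z(FAR)
z(0.82) = 0.9154
z(0.28) = -0.5828
d' = 0.9154 - -0.5828
= 1.50


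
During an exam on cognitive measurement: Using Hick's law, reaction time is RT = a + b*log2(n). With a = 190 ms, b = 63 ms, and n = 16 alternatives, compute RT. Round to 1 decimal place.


RT = 190 + 63 * log2(16)
log2(16) = 4.0
RT = 190 + 63 * 4.0
= 190 + 252.0
= 442.0 ms


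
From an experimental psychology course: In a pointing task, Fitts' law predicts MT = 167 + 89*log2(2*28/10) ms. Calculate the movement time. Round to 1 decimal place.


MT = 167 + 89 * log2(2*28/10)
2D/W = 5.6
log2(5.6) = 2.4854
MT = 167 + 89 * 2.4854
= 388.2 ms


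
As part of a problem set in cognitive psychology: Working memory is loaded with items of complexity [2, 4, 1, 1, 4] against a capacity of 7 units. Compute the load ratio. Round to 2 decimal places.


Total complexity = 2 + 4 + 1 + 1 + 4 = 12
Load = total / capacity = 12 / 7
= 1.71


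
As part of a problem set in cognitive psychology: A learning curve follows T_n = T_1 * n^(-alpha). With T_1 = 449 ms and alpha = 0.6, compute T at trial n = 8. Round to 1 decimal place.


T_n = 449 * 8^(-0.6)
8^(-0.6) = 0.287175
T_n = 449 * 0.287175
= 128.9 ms


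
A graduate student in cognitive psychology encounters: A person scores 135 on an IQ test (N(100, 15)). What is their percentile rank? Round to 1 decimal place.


z = (IQ - mean) / SD
z = (135 - 100) / 15 = 2.3333
Percentile = Phi(2.3333) * 100
Phi(2.3333) = 0.990184
= 99.0


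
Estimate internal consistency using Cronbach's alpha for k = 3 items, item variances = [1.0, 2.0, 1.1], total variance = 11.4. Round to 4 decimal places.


alpha = (k/(k-1)) * (1 - sum(s_i^2)/s_total^2)
sum(item variances) = 4.1
k/(k-1) = 3/2 = 1.5
1 - 4.1/11.4 = 1 - 0.359649 = 0.640351
alpha = 1.5 * 0.640351
= 0.9605


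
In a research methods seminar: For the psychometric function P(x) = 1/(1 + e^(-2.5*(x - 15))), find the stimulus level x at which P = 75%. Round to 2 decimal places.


At P = 0.75: 0.75 = 1/(1 + e^(-k*(x-x0)))
Solving: e^(-k*(x-x0)) = 1/3
x = x0 + ln(3)/k
ln(3) = 1.0986
x = 15 + 1.0986/2.5
= 15 + 0.4394
= 15.44


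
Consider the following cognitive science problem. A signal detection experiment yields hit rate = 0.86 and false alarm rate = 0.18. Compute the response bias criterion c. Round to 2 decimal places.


c = -0.5 * (z(HR) + z(FAR))
z(0.86) = 1.0803
z(0.18) = -0.9154
c = -0.5 * (1.0803 + -0.9154)
= -0.5 * 0.1649
= -0.08


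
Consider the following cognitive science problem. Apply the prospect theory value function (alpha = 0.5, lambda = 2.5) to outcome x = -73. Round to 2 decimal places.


Since x = -73 < 0, use v(x) = -lambda*(-x)^alpha
(-x) = 73
73^0.5 = 8.544
v(-73) = -2.5 * 8.544
= -21.36


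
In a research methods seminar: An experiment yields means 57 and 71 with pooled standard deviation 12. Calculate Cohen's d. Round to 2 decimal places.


Cohen's d = (M1 - M2) / S_pooled
= (57 - 71) / 12
= -14 / 12
= -1.17


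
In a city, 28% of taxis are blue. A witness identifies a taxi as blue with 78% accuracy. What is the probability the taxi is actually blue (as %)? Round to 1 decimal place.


P(blue | says blue) = P(says blue | blue)*P(blue) / [P(says blue | blue)*P(blue) + P(says blue | not blue)*P(not blue)]
Numerator = 0.78 * 0.28 = 0.2184
False identification = 0.22 * 0.72 = 0.1584
P = 0.2184 / (0.2184 + 0.1584)
= 0.2184 / 0.3768
As percentage = 58.0


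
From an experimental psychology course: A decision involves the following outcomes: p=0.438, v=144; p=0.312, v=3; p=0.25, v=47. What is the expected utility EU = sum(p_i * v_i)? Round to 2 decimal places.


EU = sum(p_i * v_i)
0.438 * 144 = 63.072
0.312 * 3 = 0.936
0.25 * 47 = 11.75
EU = 63.072 + 0.936 + 11.75
= 75.76


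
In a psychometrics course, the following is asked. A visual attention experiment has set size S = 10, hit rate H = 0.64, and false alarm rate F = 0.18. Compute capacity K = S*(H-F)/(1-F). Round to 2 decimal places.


K = S * (H - F) / (1 - F)
H - F = 0.46
1 - F = 0.82
K = 10 * 0.46 / 0.82
= 5.61


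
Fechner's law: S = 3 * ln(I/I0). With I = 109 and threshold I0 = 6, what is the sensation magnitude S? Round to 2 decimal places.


S = 3 * ln(109/6)
I/I0 = 18.166667
ln(18.166667) = 2.8996
S = 3 * 2.8996
= 8.70


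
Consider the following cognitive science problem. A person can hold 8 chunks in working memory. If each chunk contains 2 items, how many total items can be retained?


Total items = chunks * items_per_chunk
= 8 * 2
= 16


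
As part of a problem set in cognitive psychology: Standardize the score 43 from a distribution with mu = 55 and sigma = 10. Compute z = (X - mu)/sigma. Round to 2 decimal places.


z = (X - mu) / sigma
= (43 - 55) / 10
= -12 / 10
= -1.20


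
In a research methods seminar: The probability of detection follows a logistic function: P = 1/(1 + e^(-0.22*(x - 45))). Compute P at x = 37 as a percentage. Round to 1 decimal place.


P(x) = 1/(1 + e^(-0.22*(37 - 45)))
Exponent = -0.22 * -8 = 1.76
e^(1.76) = 5.812437
P = 1/(1 + 5.812437) = 0.14679
Percentage = 14.7


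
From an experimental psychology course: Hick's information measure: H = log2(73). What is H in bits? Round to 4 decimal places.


H = log2(n)
H = log2(73)
= 6.1898


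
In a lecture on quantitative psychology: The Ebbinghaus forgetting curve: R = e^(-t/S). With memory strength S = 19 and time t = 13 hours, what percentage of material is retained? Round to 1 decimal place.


R = e^(-t/S)
-t/S = -13/19 = -0.684211
R = e^(-0.684211) = 0.504488
Percentage = 0.504488 * 100
= 50.4


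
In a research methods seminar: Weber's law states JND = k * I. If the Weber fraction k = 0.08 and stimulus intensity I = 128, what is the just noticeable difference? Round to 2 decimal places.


JND = k * I
JND = 0.08 * 128
= 10.24


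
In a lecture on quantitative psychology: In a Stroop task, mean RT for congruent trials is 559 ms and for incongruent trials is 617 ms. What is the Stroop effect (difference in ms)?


Stroop effect = RT(incongruent) - RT(congruent)
= 617 - 559
= 58 ms


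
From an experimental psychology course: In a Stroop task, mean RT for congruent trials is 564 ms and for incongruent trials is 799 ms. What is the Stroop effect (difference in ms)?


Stroop effect = RT(incongruent) - RT(congruent)
= 799 - 564
= 235 ms


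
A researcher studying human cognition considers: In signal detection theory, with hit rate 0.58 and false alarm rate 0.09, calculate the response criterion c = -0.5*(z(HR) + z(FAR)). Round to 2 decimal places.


c = -0.5 * (z(HR) + z(FAR))
z(0.58) = 0.2019
z(0.09) = -1.3408
c = -0.5 * (0.2019 + -1.3408)
= -0.5 * -1.1389
= 0.57


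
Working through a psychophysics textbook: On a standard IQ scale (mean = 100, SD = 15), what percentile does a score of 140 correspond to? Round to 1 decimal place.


z = (IQ - mean) / SD
z = (140 - 100) / 15 = 2.6667
Percentile = Phi(2.6667) * 100
Phi(2.6667) = 0.99617
= 99.6
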